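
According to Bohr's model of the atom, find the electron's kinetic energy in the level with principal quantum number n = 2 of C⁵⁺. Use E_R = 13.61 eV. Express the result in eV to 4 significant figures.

122.5 eV

For a Coulomb orbit the virial theorem gives K = −E_n.
E_n = −E_R·Z²/n², so K = E_R·Z²/n² = 13.61 × 6²/2² = 122.5 eV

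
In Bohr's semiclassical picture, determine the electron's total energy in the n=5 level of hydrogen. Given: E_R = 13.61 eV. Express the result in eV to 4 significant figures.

E_n = −E_R·Z²/n² = −13.61 × 1²/5² = -0.5444 eV

-0.5444 eV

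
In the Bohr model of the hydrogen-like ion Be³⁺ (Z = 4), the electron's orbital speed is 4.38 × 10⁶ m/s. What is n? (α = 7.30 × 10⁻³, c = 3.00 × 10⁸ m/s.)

v_n = Zαc/n ⇒ n = Zαc/v = 4 × 0.00730 × 3.00 × 10⁸ / 4.38 × 10⁶ ≈ 2.00
n = 2

2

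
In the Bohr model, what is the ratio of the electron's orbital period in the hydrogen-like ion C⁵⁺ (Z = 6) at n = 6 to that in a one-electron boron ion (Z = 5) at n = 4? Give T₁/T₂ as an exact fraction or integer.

T ∝ Z^-2 · n^3
T₁/T₂ = (6/5)^-2 · (6/4)^3 = 75/32

75/32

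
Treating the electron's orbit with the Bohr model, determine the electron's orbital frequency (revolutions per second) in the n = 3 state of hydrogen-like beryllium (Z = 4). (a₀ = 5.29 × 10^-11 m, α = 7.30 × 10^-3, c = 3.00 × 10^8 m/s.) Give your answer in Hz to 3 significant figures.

r = n²a₀/Z = 1.19 × 10^-10 m, v = Zαc/n = 2.92 × 10^6 m/s
f = v/(2πr) = 3.90 × 10^15 Hz

3.90 × 10^15 Hz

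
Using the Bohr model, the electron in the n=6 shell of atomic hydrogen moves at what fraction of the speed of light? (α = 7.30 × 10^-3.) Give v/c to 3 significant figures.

v_n = Zαc/n, so v/c = Zα/n = 1 × 0.00730 / 6 = 0.00122

0.00122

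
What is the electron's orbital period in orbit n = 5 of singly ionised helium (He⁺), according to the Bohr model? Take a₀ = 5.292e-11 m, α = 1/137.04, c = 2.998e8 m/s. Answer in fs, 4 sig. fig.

4.750 fs

r = n²a₀/Z = 5²·5.292e-11/2 = 6.615e-10 m
v = Zαc/n = 2·0.007297·2.998e8/5 = 8.751e5 m/s
T = 2πr/v = 4.750e-15 s = 4.750 fs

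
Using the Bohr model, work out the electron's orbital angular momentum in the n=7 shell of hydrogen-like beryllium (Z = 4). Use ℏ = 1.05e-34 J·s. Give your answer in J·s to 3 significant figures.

7.35e-34 J·s

L_n = nℏ = 7 × 1.05e-34 = 7.35e-34 J·s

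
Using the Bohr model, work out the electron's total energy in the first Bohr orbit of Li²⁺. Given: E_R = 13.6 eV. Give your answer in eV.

-122 eV

E_n = −E_R·Z²/n² = −13.6 × 3²/1² = -122 eV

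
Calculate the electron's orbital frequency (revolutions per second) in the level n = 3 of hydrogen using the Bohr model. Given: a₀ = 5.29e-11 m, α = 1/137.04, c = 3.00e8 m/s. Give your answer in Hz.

2.44e14 Hz

r = n²a₀/Z = 4.76e-10 m, v = Zαc/n = 7.30e5 m/s
f = v/(2πr) = 2.44e14 Hz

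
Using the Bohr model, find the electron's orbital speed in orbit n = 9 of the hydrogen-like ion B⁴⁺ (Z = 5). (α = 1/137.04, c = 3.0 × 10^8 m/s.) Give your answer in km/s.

1200 km/s

v_n = Zαc/n = 5 × 0.0073 × 3.0 × 10^8 / 9
    = 1200 km/s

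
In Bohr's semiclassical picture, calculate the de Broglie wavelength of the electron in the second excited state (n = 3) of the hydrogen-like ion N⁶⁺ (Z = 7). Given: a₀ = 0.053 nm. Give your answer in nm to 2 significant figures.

0.14 nm

The Bohr quantisation condition is nλ = 2πr_n.
r_n = n²a₀/Z = 0.068 nm
λ = 2πr_n/n = 2π·0.068/3 = 0.14 nm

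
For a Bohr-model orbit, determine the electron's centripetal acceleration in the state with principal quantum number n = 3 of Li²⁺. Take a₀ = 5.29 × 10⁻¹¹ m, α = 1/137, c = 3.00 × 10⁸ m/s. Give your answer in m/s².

3.02 × 10²² m/s²

r = n²a₀/Z = 1.59 × 10⁻¹⁰ m, v = Zαc/n = 2.19 × 10⁶ m/s
a = v²/r = (2.19 × 10⁶)² / 1.59 × 10⁻¹⁰ = 3.02 × 10²² m/s²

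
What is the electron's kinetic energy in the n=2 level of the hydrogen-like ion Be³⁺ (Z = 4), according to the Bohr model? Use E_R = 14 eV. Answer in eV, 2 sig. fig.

56 eV

For a Coulomb orbit the virial theorem gives K = −E_n.
E_n = −E_R·Z²/n², so K = E_R·Z²/n² = 14 × 4²/2² = 56 eV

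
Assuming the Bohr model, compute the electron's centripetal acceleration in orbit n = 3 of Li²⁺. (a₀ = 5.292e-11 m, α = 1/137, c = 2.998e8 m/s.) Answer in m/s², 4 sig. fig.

3.016e22 m/s²

r = n²a₀/Z = 1.588e-10 m, v = Zαc/n = 2.188e6 m/s
a = v²/r = (2.188e6)² / 1.588e-10 = 3.016e22 m/s²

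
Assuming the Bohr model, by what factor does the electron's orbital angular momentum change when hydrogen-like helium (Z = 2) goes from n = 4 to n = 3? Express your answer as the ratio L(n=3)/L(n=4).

3/4

L = nℏ depends only on n, so L ∝ n.
L(n=3)/L(n=4) = (3/4)^1 = 3/4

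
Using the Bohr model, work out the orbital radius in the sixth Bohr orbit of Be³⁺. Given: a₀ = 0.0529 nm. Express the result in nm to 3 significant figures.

0.476 nm

r_n = n²a₀/Z = 6² × 0.0529 / 4
    = 36 × 0.0529 / 4 = 0.476 nm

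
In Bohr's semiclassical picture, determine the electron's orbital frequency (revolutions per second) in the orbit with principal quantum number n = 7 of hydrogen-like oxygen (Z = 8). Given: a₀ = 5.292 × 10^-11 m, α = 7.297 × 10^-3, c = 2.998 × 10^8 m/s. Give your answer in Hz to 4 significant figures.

r = n²a₀/Z = 3.241 × 10^-10 m, v = Zαc/n = 2.500 × 10^6 m/s
f = v/(2πr) = 1.228 × 10^15 Hz

1.228 × 10^15 Hz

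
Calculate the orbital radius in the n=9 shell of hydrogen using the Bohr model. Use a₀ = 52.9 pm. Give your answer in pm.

4280 pm

r_n = n²a₀/Z = 9² × 52.9 / 1
    = 81 × 52.9 / 1 = 4280 pm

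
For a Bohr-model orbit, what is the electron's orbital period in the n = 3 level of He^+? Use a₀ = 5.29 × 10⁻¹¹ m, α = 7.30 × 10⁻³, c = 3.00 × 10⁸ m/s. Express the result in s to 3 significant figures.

1.02 × 10⁻¹⁵ s

r = n²a₀/Z = 3²·5.29 × 10⁻¹¹/2 = 2.38 × 10⁻¹⁰ m
v = Zαc/n = 2·0.00730·3.00 × 10⁸/3 = 1.46 × 10⁶ m/s
T = 2πr/v = 1.02 × 10⁻¹⁵ s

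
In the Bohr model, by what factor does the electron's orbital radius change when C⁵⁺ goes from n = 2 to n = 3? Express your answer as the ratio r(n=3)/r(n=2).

r ∝ Z^-1 · n^2; with Z fixed, r ∝ n^2.
r(n=3)/r(n=2) = (3/2)^2 = 9/4

9/4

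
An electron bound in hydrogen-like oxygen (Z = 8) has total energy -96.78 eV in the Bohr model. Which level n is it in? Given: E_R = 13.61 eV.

3

E_n = −E_R Z²/n² ⇒ n² = E_R Z²/(−E_n) = 13.61 × 8² / 96.78 ≈ 9.00
n = 3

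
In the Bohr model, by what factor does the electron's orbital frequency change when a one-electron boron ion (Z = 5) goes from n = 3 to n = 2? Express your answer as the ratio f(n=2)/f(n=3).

27/8

f ∝ Z^2 · n^-3; with Z fixed, f ∝ n^-3.
f(n=2)/f(n=3) = (2/3)^-3 = 27/8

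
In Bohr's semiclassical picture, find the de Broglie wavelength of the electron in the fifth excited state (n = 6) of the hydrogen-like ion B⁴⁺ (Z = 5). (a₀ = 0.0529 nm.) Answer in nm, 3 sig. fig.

The Bohr quantisation condition is nλ = 2πr_n.
r_n = n²a₀/Z = 0.381 nm
λ = 2πr_n/n = 2π·0.381/6 = 0.399 nm

0.399 nm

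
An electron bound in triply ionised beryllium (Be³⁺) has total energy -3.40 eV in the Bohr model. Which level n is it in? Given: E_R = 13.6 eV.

E_n = −E_R Z²/n² ⇒ n² = E_R Z²/(−E_n) = 13.6 × 4² / 3.40 ≈ 64.00
n = 8

8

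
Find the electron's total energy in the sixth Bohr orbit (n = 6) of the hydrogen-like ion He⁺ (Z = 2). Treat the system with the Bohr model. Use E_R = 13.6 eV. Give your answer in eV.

-1.51 eV

E_n = −E_R·Z²/n² = −13.6 × 2²/6² = -1.51 eV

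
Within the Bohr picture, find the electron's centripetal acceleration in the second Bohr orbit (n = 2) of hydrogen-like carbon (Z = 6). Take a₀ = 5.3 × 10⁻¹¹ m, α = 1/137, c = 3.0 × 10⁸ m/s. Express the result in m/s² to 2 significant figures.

r = n²a₀/Z = 3.5 × 10⁻¹¹ m, v = Zαc/n = 6.6 × 10⁶ m/s
a = v²/r = (6.6 × 10⁶)² / 3.5 × 10⁻¹¹ = 1.2 × 10²⁴ m/s²

1.2 × 10²⁴ m/s²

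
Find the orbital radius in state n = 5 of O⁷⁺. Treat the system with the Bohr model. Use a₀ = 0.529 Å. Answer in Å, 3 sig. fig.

r_n = n²a₀/Z = 5² × 0.529 / 8
    = 25 × 0.529 / 8 = 1.65 Å

1.65 Å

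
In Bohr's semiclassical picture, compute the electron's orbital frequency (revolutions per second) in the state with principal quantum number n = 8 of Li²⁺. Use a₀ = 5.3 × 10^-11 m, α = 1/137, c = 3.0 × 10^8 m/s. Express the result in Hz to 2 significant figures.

r = n²a₀/Z = 1.1 × 10^-9 m, v = Zαc/n = 8.2 × 10^5 m/s
f = v/(2πr) = 1.2 × 10^14 Hz

1.2 × 10^14 Hz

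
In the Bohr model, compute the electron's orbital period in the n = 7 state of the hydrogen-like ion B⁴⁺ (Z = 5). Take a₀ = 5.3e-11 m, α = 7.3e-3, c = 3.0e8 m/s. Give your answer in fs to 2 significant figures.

r = n²a₀/Z = 7²·5.3e-11/5 = 5.2e-10 m
v = Zαc/n = 5·0.0073·3.0e8/7 = 1.6e6 m/s
T = 2πr/v = 2.1e-15 s = 2.1 fs

2.1 fs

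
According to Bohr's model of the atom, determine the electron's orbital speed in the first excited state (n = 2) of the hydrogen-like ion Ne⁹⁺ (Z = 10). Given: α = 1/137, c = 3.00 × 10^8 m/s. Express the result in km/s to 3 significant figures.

v_n = Zαc/n = 10 × 0.00730 × 3.00 × 10^8 / 2
    = 1.09 × 10^4 km/s

1.09 × 10^4 km/s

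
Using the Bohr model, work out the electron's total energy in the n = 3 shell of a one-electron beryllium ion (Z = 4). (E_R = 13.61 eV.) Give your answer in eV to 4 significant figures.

E_n = −E_R·Z²/n² = −13.61 × 4²/3² = -24.20 eV

-24.20 eV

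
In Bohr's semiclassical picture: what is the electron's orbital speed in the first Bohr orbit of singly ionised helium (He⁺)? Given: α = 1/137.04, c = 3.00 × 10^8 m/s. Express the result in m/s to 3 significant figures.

v_n = Zαc/n = 2 × 0.00730 × 3.00 × 10^8 / 1
    = 4.38 × 10^6 m/s

4.38 × 10^6 m/s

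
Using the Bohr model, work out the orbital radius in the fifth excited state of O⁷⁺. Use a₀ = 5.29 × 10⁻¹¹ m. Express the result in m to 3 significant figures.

r_n = n²a₀/Z = 6² × 5.29 × 10⁻¹¹ / 8
    = 36 × 5.29 × 10⁻¹¹ / 8 = 2.38 × 10⁻¹⁰ m

2.38 × 10⁻¹⁰ m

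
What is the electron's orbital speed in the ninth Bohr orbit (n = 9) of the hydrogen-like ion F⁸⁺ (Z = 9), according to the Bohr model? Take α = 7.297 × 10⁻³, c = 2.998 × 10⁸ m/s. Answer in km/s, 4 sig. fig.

v_n = Zαc/n = 9 × 0.007297 × 2.998 × 10⁸ / 9
    = 2188 km/s

2188 km/s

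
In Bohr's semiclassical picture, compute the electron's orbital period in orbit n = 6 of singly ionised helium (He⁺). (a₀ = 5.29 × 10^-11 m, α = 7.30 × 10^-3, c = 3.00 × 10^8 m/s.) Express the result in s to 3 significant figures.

r = n²a₀/Z = 6²·5.29 × 10^-11/2 = 9.52 × 10^-10 m
v = Zαc/n = 2·0.00730·3.00 × 10^8/6 = 7.30 × 10^5 m/s
T = 2πr/v = 8.20 × 10^-15 s

8.20 × 10^-15 s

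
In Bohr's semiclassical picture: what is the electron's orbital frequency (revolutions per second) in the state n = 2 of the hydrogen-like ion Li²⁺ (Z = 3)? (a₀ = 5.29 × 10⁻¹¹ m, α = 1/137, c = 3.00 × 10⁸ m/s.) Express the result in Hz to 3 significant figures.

r = n²a₀/Z = 7.05 × 10⁻¹¹ m, v = Zαc/n = 3.28 × 10⁶ m/s
f = v/(2πr) = 7.41 × 10¹⁵ Hz

7.41 × 10¹⁵ Hz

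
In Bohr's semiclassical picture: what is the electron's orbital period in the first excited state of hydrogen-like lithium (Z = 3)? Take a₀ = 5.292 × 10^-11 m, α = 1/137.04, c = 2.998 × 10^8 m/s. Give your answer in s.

r = n²a₀/Z = 2²·5.292 × 10^-11/3 = 7.056 × 10^-11 m
v = Zαc/n = 3·0.007297·2.998 × 10^8/2 = 3.282 × 10^6 m/s
T = 2πr/v = 1.351 × 10^-16 s

1.351 × 10^-16 s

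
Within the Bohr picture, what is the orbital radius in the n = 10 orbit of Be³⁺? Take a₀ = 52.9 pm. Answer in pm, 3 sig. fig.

1320 pm

r_n = n²a₀/Z = 10² × 52.9 / 4
    = 100 × 52.9 / 4 = 1320 pm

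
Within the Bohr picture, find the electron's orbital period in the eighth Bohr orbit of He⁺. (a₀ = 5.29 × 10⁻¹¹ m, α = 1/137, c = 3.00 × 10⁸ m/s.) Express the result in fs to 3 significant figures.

19.4 fs

r = n²a₀/Z = 8²·5.29 × 10⁻¹¹/2 = 1.69 × 10⁻⁹ m
v = Zαc/n = 2·0.00730·3.00 × 10⁸/8 = 5.47 × 10⁵ m/s
T = 2πr/v = 1.94 × 10⁻¹⁴ s = 19.4 fs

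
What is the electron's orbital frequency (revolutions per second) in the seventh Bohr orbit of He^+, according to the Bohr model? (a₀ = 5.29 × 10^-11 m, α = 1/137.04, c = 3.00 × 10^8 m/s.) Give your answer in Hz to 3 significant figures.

7.68 × 10^13 Hz

r = n²a₀/Z = 1.30 × 10^-9 m, v = Zαc/n = 6.25 × 10^5 m/s
f = v/(2πr) = 7.68 × 10^13 Hz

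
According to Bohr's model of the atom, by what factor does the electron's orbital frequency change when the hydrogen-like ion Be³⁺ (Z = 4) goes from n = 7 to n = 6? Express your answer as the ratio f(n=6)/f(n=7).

343/216

f ∝ Z^2 · n^-3; with Z fixed, f ∝ n^-3.
f(n=6)/f(n=7) = (6/7)^-3 = 343/216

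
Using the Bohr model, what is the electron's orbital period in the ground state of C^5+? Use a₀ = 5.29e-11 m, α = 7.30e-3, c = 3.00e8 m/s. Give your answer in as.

4.22 as

r = n²a₀/Z = 1²·5.29e-11/6 = 8.82e-12 m
v = Zαc/n = 6·0.00730·3.00e8/1 = 1.31e7 m/s
T = 2πr/v = 4.22e-18 s = 4.22 as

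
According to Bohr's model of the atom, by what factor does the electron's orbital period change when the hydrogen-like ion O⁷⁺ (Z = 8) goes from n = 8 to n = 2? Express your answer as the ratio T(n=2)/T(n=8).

1/64

T ∝ Z^-2 · n^3; with Z fixed, T ∝ n^3.
T(n=2)/T(n=8) = (2/8)^3 = 1/64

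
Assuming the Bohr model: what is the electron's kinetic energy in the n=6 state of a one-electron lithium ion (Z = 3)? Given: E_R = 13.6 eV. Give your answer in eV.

For a Coulomb orbit the virial theorem gives K = −E_n.
E_n = −E_R·Z²/n², so K = E_R·Z²/n² = 13.6 × 3²/6² = 3.40 eV

3.40 eV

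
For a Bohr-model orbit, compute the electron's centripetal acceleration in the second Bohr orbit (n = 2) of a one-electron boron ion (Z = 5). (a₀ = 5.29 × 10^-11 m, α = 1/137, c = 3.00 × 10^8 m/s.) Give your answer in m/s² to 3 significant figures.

7.08 × 10^23 m/s²

r = n²a₀/Z = 4.23 × 10^-11 m, v = Zαc/n = 5.47 × 10^6 m/s
a = v²/r = (5.47 × 10^6)² / 4.23 × 10^-11 = 7.08 × 10^23 m/s²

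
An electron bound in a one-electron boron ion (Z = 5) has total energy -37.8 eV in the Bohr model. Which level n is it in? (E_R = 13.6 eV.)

3

E_n = −E_R Z²/n² ⇒ n² = E_R Z²/(−E_n) = 13.6 × 5² / 37.8 ≈ 8.99
n = 3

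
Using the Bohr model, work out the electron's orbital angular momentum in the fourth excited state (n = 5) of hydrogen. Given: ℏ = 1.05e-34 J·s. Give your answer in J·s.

5.25e-34 J·s

L_n = nℏ = 5 × 1.05e-34 = 5.25e-34 J·s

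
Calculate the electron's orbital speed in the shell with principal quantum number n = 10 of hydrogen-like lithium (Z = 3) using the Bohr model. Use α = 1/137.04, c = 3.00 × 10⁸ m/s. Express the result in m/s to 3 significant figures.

v_n = Zαc/n = 3 × 0.00730 × 3.00 × 10⁸ / 10
    = 6.57 × 10⁵ m/s

6.57 × 10⁵ m/s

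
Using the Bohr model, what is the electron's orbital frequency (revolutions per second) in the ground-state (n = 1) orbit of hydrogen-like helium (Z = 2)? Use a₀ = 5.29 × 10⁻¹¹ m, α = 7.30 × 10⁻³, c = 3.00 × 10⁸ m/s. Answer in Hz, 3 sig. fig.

2.64 × 10¹⁶ Hz

r = n²a₀/Z = 2.65 × 10⁻¹¹ m, v = Zαc/n = 4.38 × 10⁶ m/s
f = v/(2πr) = 2.64 × 10¹⁶ Hz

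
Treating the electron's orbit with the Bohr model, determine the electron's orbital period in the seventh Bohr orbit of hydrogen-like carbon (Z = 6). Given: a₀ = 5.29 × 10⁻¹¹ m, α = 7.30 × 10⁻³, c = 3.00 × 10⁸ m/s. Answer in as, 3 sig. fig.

1450 as

r = n²a₀/Z = 7²·5.29 × 10⁻¹¹/6 = 4.32 × 10⁻¹⁰ m
v = Zαc/n = 6·0.00730·3.00 × 10⁸/7 = 1.88 × 10⁶ m/s
T = 2πr/v = 1.45 × 10⁻¹⁵ s = 1450 as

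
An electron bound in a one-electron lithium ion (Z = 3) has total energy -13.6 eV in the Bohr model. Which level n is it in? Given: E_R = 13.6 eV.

3

E_n = −E_R Z²/n² ⇒ n² = E_R Z²/(−E_n) = 13.6 × 3² / 13.6 ≈ 9.00
n = 3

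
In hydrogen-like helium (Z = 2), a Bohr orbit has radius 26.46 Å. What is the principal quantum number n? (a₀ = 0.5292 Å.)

10

r_n = n²a₀/Z ⇒ n² = rZ/a₀ = 26.46 × 2 / 0.5292 ≈ 100.00
n = 10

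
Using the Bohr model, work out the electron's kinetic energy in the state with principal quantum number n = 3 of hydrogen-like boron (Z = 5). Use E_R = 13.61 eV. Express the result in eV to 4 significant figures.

For a Coulomb orbit the virial theorem gives K = −E_n.
E_n = −E_R·Z²/n², so K = E_R·Z²/n² = 13.61 × 5²/3² = 37.81 eV

37.81 eV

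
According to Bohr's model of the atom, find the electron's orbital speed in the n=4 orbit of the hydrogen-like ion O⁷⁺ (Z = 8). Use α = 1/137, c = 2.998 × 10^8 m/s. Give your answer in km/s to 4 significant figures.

4377 km/s

v_n = Zαc/n = 8 × 0.007299 × 2.998 × 10^8 / 4
    = 4377 km/s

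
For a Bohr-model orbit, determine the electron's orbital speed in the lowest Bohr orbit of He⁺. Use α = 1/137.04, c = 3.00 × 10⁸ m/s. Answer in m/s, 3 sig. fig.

v_n = Zαc/n = 2 × 0.00730 × 3.00 × 10⁸ / 1
    = 4.38 × 10⁶ m/s

4.38 × 10⁶ m/s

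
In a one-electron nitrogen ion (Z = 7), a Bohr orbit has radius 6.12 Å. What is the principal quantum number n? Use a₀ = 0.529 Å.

r_n = n²a₀/Z ⇒ n² = rZ/a₀ = 6.12 × 7 / 0.529 ≈ 80.98
n = 9

9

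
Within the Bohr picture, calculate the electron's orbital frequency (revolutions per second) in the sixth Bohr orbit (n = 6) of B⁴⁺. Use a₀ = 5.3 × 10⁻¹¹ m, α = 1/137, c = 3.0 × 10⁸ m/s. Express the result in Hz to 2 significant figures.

7.6 × 10¹⁴ Hz

r = n²a₀/Z = 3.8 × 10⁻¹⁰ m, v = Zαc/n = 1.8 × 10⁶ m/s
f = v/(2πr) = 7.6 × 10¹⁴ Hz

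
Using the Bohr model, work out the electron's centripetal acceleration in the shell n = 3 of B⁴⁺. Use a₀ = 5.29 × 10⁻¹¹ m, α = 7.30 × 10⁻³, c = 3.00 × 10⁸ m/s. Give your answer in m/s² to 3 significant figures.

1.40 × 10²³ m/s²

r = n²a₀/Z = 9.52 × 10⁻¹¹ m, v = Zαc/n = 3.65 × 10⁶ m/s
a = v²/r = (3.65 × 10⁶)² / 9.52 × 10⁻¹¹ = 1.40 × 10²³ m/s²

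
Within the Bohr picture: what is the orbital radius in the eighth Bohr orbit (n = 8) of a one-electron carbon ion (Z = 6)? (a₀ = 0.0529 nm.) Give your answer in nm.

0.564 nm

r_n = n²a₀/Z = 8² × 0.0529 / 6
    = 64 × 0.0529 / 6 = 0.564 nm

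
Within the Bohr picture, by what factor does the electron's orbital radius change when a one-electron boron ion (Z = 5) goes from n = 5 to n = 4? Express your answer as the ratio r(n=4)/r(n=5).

r ∝ Z^-1 · n^2; with Z fixed, r ∝ n^2.
r(n=4)/r(n=5) = (4/5)^2 = 16/25

16/25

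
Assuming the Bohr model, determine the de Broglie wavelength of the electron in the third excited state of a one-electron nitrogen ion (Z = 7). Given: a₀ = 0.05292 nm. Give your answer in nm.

The Bohr quantisation condition is nλ = 2πr_n.
r_n = n²a₀/Z = 0.1210 nm
λ = 2πr_n/n = 2π·0.1210/4 = 0.1900 nm

0.1900 nm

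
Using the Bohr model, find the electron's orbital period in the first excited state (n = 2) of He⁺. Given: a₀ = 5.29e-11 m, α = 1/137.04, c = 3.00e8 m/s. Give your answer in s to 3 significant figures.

r = n²a₀/Z = 2²·5.29e-11/2 = 1.06e-10 m
v = Zαc/n = 2·0.00730·3.00e8/2 = 2.19e6 m/s
T = 2πr/v = 3.04e-16 s

3.04e-16 s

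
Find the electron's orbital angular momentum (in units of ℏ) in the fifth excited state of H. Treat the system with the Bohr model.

L_n = nℏ, so L/ℏ = n = 6.

6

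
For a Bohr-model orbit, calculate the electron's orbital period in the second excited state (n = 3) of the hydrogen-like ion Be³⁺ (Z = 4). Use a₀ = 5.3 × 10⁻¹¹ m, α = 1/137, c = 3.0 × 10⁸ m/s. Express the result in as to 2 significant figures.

r = n²a₀/Z = 3²·5.3 × 10⁻¹¹/4 = 1.2 × 10⁻¹⁰ m
v = Zαc/n = 4·0.0073·3.0 × 10⁸/3 = 2.9 × 10⁶ m/s
T = 2πr/v = 2.6 × 10⁻¹⁶ s = 260 as

260 as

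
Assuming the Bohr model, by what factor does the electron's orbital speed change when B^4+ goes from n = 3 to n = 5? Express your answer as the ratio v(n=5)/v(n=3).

v ∝ Z^1 · n^-1; with Z fixed, v ∝ n^-1.
v(n=5)/v(n=3) = (5/3)^-1 = 3/5

3/5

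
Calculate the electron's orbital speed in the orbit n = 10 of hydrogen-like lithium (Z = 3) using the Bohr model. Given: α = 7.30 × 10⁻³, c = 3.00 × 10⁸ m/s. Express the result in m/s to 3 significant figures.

6.57 × 10⁵ m/s

v_n = Zαc/n = 3 × 0.00730 × 3.00 × 10⁸ / 10
    = 6.57 × 10⁵ m/s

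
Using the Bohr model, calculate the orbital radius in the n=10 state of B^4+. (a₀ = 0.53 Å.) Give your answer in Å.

11 Å

r_n = n²a₀/Z = 10² × 0.53 / 5
    = 100 × 0.53 / 5 = 11 Å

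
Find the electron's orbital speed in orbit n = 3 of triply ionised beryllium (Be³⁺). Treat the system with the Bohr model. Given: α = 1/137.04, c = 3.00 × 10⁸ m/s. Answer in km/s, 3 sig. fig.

v_n = Zαc/n = 4 × 0.00730 × 3.00 × 10⁸ / 3
    = 2920 km/s

2920 km/s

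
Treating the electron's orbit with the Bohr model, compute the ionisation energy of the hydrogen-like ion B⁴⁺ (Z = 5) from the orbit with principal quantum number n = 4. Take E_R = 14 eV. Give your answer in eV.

E_n = −E_R·Z²/n² = −14 × 5²/4² eV = -22 eV
Ionisation energy = −E_n = 22 eV

22 eV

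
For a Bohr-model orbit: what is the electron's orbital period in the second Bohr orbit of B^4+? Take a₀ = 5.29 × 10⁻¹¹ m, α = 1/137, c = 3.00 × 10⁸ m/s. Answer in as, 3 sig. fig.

r = n²a₀/Z = 2²·5.29 × 10⁻¹¹/5 = 4.23 × 10⁻¹¹ m
v = Zαc/n = 5·0.00730·3.00 × 10⁸/2 = 5.47 × 10⁶ m/s
T = 2πr/v = 4.86 × 10⁻¹⁷ s = 48.6 as

48.6 as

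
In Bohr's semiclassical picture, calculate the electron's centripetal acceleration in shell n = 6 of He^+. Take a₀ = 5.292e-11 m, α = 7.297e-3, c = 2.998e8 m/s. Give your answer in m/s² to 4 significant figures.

5.582e20 m/s²

r = n²a₀/Z = 9.526e-10 m, v = Zαc/n = 7.292e5 m/s
a = v²/r = (7.292e5)² / 9.526e-10 = 5.582e20 m/s²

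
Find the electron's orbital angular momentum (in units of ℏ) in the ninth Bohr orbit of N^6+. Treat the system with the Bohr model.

L_n = nℏ, so L/ℏ = n = 9.

9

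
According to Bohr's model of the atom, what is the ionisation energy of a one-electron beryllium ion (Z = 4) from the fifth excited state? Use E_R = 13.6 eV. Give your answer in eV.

E_n = −E_R·Z²/n² = −13.6 × 4²/6² eV = -6.04 eV
Ionisation energy = −E_n = 6.04 eV

6.04 eV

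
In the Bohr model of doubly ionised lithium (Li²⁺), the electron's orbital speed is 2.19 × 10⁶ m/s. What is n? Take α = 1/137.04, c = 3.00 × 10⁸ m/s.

3

v_n = Zαc/n ⇒ n = Zαc/v = 3 × 0.00730 × 3.00 × 10⁸ / 2.19 × 10⁶ ≈ 3.00
n = 3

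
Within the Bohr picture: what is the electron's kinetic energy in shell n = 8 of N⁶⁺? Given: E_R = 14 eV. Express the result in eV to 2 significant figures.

11 eV

For a Coulomb orbit the virial theorem gives K = −E_n.
E_n = −E_R·Z²/n², so K = E_R·Z²/n² = 14 × 7²/8² = 11 eV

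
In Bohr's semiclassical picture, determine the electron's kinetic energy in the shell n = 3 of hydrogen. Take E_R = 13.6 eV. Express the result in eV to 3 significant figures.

For a Coulomb orbit the virial theorem gives K = −E_n.
E_n = −E_R·Z²/n², so K = E_R·Z²/n² = 13.6 × 1²/3² = 1.51 eV

1.51 eV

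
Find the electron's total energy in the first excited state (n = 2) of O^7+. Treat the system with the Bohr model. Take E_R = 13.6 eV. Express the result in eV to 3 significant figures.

E_n = −E_R·Z²/n² = −13.6 × 8²/2² = -218 eV

-218 eV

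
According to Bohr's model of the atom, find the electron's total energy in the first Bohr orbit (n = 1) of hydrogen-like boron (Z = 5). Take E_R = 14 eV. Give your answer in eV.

E_n = −E_R·Z²/n² = −14 × 5²/1² = -350 eV

-350 eV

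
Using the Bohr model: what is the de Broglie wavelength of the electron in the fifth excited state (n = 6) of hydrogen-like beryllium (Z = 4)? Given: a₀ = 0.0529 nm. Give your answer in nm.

0.499 nm

The Bohr quantisation condition is nλ = 2πr_n.
r_n = n²a₀/Z = 0.476 nm
λ = 2πr_n/n = 2π·0.476/6 = 0.499 nm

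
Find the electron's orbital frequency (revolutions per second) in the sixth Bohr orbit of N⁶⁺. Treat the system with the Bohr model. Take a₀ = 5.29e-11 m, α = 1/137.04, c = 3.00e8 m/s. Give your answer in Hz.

r = n²a₀/Z = 2.72e-10 m, v = Zαc/n = 2.55e6 m/s
f = v/(2πr) = 1.49e15 Hz

1.49e15 Hz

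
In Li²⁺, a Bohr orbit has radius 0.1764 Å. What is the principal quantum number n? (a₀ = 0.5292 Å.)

r_n = n²a₀/Z ⇒ n² = rZ/a₀ = 0.1764 × 3 / 0.5292 ≈ 1.00
n = 1

1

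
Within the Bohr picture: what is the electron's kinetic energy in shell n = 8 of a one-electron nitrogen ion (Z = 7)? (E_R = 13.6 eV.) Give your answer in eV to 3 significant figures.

For a Coulomb orbit the virial theorem gives K = −E_n.
E_n = −E_R·Z²/n², so K = E_R·Z²/n² = 13.6 × 7²/8² = 10.4 eV

10.4 eV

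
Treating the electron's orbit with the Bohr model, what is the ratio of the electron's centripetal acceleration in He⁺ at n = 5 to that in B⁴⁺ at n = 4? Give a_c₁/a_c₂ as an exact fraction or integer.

2048/78125

a_c ∝ Z^3 · n^-4
a_c₁/a_c₂ = (2/5)^3 · (5/4)^-4 = 2048/78125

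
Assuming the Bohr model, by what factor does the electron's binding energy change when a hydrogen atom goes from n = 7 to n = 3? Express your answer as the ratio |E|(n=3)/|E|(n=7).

|E| ∝ Z^2 · n^-2; with Z fixed, |E| ∝ n^-2.
|E|(n=3)/|E|(n=7) = (3/7)^-2 = 49/9

49/9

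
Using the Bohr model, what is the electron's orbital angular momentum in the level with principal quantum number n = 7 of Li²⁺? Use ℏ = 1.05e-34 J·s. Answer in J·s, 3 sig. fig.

L_n = nℏ = 7 × 1.05e-34 = 7.35e-34 J·s

7.35e-34 J·s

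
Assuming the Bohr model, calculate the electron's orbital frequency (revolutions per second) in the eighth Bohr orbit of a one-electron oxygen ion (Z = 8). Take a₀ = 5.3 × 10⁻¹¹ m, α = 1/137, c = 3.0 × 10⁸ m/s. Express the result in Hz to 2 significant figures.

8.2 × 10¹⁴ Hz

r = n²a₀/Z = 4.2 × 10⁻¹⁰ m, v = Zαc/n = 2.2 × 10⁶ m/s
f = v/(2πr) = 8.2 × 10¹⁴ Hz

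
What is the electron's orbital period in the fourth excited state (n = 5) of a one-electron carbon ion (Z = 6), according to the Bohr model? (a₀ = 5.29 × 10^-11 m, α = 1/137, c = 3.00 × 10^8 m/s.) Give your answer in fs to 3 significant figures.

r = n²a₀/Z = 5²·5.29 × 10^-11/6 = 2.20 × 10^-10 m
v = Zαc/n = 6·0.00730·3.00 × 10^8/5 = 2.63 × 10^6 m/s
T = 2πr/v = 5.27 × 10^-16 s = 0.527 fs

0.527 fs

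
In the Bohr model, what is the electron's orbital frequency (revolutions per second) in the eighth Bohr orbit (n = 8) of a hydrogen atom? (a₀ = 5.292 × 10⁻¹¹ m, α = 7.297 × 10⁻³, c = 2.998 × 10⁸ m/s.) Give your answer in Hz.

r = n²a₀/Z = 3.387 × 10⁻⁹ m, v = Zαc/n = 2.735 × 10⁵ m/s
f = v/(2πr) = 1.285 × 10¹³ Hz

1.285 × 10¹³ Hz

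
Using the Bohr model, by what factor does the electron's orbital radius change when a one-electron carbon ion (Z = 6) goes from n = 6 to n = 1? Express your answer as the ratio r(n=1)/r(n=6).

r ∝ Z^-1 · n^2; with Z fixed, r ∝ n^2.
r(n=1)/r(n=6) = (1/6)^2 = 1/36

1/36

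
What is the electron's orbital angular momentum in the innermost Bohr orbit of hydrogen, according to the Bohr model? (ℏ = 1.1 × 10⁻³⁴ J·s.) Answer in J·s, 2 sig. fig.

L_n = nℏ = 1 × 1.1 × 10⁻³⁴ = 1.1 × 10⁻³⁴ J·s

1.1 × 10⁻³⁴ J·s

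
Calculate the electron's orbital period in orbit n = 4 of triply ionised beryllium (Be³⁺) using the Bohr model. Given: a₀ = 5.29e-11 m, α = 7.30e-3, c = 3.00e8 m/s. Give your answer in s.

6.07e-16 s

r = n²a₀/Z = 4²·5.29e-11/4 = 2.12e-10 m
v = Zαc/n = 4·0.00730·3.00e8/4 = 2.19e6 m/s
T = 2πr/v = 6.07e-16 s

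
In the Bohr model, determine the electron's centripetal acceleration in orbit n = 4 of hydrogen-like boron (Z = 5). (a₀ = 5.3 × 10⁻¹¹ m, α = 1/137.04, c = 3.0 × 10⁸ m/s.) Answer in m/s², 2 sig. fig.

r = n²a₀/Z = 1.7 × 10⁻¹⁰ m, v = Zαc/n = 2.7 × 10⁶ m/s
a = v²/r = (2.7 × 10⁶)² / 1.7 × 10⁻¹⁰ = 4.4 × 10²² m/s²

4.4 × 10²² m/s²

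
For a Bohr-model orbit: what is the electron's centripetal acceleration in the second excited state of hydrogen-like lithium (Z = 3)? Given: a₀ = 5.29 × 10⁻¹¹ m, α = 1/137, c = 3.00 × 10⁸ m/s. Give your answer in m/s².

3.02 × 10²² m/s²

r = n²a₀/Z = 1.59 × 10⁻¹⁰ m, v = Zαc/n = 2.19 × 10⁶ m/s
a = v²/r = (2.19 × 10⁶)² / 1.59 × 10⁻¹⁰ = 3.02 × 10²² m/s²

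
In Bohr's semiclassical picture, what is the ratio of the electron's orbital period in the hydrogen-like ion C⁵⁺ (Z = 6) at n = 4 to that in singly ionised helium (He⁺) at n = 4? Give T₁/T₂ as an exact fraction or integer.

1/9

T ∝ Z^-2 · n^3
T₁/T₂ = (6/2)^-2 · (4/4)^3 = 1/9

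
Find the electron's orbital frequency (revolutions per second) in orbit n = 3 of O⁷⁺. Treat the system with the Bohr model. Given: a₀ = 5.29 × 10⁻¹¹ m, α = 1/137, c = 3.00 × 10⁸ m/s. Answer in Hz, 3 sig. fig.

1.56 × 10¹⁶ Hz

r = n²a₀/Z = 5.95 × 10⁻¹¹ m, v = Zαc/n = 5.84 × 10⁶ m/s
f = v/(2πr) = 1.56 × 10¹⁶ Hz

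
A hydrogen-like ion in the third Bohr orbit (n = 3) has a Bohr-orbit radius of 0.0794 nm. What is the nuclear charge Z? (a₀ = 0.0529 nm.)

6

r_n = n²a₀/Z ⇒ Z = n²a₀/r = 3² × 0.0529 / 0.0794 ≈ 6.00
Z = 6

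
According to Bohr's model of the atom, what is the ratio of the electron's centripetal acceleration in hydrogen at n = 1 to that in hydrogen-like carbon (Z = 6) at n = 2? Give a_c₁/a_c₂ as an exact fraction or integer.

2/27

a_c ∝ Z^3 · n^-4
a_c₁/a_c₂ = (1/6)^3 · (1/2)^-4 = 2/27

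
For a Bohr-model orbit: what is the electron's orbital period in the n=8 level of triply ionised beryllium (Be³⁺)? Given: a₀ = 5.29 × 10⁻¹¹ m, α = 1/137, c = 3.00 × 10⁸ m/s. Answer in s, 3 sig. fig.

4.86 × 10⁻¹⁵ s

r = n²a₀/Z = 8²·5.29 × 10⁻¹¹/4 = 8.46 × 10⁻¹⁰ m
v = Zαc/n = 4·0.00730·3.00 × 10⁸/8 = 1.09 × 10⁶ m/s
T = 2πr/v = 4.86 × 10⁻¹⁵ s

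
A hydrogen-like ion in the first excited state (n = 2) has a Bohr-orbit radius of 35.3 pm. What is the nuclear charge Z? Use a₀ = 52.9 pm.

r_n = n²a₀/Z ⇒ Z = n²a₀/r = 2² × 52.9 / 35.3 ≈ 5.99
Z = 6

6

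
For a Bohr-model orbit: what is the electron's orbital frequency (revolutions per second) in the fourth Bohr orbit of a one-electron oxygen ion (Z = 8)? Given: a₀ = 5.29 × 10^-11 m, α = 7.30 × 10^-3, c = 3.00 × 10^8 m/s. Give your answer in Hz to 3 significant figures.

r = n²a₀/Z = 1.06 × 10^-10 m, v = Zαc/n = 4.38 × 10^6 m/s
f = v/(2πr) = 6.59 × 10^15 Hz

6.59 × 10^15 Hz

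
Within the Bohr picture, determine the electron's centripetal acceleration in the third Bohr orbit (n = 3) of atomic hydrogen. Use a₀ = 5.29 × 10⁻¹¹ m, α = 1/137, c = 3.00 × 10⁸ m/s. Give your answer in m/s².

1.12 × 10²¹ m/s²

r = n²a₀/Z = 4.76 × 10⁻¹⁰ m, v = Zαc/n = 7.30 × 10⁵ m/s
a = v²/r = (7.30 × 10⁵)² / 4.76 × 10⁻¹⁰ = 1.12 × 10²¹ m/s²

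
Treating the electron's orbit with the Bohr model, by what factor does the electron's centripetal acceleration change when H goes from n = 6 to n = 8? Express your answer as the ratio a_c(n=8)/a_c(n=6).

a_c ∝ Z^3 · n^-4; with Z fixed, a_c ∝ n^-4.
a_c(n=8)/a_c(n=6) = (8/6)^-4 = 81/256

81/256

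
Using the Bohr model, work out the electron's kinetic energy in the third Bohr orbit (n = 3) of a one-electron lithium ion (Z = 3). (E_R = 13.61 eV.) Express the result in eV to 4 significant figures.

13.61 eV

For a Coulomb orbit the virial theorem gives K = −E_n.
E_n = −E_R·Z²/n², so K = E_R·Z²/n² = 13.61 × 3²/3² = 13.61 eV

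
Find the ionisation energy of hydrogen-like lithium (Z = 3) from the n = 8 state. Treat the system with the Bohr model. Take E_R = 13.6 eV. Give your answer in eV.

E_n = −E_R·Z²/n² = −13.6 × 3²/8² eV = -1.91 eV
Ionisation energy = −E_n = 1.91 eV

1.91 eV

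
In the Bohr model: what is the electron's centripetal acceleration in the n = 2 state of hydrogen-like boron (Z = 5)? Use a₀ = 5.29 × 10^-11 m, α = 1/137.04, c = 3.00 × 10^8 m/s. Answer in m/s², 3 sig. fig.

7.08 × 10^23 m/s²

r = n²a₀/Z = 4.23 × 10^-11 m, v = Zαc/n = 5.47 × 10^6 m/s
a = v²/r = (5.47 × 10^6)² / 4.23 × 10^-11 = 7.08 × 10^23 m/s²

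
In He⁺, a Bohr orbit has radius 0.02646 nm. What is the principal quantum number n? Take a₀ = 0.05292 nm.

r_n = n²a₀/Z ⇒ n² = rZ/a₀ = 0.02646 × 2 / 0.05292 ≈ 1.00
n = 1

1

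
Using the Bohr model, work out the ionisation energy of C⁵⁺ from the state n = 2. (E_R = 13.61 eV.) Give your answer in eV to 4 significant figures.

E_n = −E_R·Z²/n² = −13.61 × 6²/2² eV = -122.5 eV
Ionisation energy = −E_n = 122.5 eV

122.5 eV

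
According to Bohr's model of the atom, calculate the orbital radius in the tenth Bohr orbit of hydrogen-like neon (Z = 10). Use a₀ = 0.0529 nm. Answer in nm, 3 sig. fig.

0.529 nm

r_n = n²a₀/Z = 10² × 0.0529 / 10
    = 100 × 0.0529 / 10 = 0.529 nm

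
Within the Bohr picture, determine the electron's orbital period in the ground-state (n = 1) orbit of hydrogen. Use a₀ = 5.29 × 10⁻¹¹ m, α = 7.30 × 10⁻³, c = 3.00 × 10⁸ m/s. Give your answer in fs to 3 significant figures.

r = n²a₀/Z = 1²·5.29 × 10⁻¹¹/1 = 5.29 × 10⁻¹¹ m
v = Zαc/n = 1·0.00730·3.00 × 10⁸/1 = 2.19 × 10⁶ m/s
T = 2πr/v = 1.52 × 10⁻¹⁶ s = 0.152 fs

0.152 fs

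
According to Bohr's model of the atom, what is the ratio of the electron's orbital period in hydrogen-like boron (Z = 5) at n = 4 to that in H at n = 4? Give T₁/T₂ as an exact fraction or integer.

1/25

T ∝ Z^-2 · n^3
T₁/T₂ = (5/1)^-2 · (4/4)^3 = 1/25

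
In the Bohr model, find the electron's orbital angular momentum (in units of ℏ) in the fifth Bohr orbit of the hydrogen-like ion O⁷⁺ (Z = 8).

5

L_n = nℏ, so L/ℏ = n = 5.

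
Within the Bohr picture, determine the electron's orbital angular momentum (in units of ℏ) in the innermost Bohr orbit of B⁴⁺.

L_n = nℏ, so L/ℏ = n = 1.

1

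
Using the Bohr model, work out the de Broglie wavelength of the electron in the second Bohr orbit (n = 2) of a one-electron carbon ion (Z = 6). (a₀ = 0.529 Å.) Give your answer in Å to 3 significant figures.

The Bohr quantisation condition is nλ = 2πr_n.
r_n = n²a₀/Z = 0.353 Å
λ = 2πr_n/n = 2π·0.353/2 = 1.11 Å

1.11 Å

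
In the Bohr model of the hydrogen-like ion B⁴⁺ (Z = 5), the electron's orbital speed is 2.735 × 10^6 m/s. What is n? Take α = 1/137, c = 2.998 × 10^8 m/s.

4

v_n = Zαc/n ⇒ n = Zαc/v = 5 × 0.007299 × 2.998 × 10^8 / 2.735 × 10^6 ≈ 4.00
n = 4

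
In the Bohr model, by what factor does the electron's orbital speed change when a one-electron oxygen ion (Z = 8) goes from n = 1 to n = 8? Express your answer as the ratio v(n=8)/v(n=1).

1/8

v ∝ Z^1 · n^-1; with Z fixed, v ∝ n^-1.
v(n=8)/v(n=1) = (8/1)^-1 = 1/8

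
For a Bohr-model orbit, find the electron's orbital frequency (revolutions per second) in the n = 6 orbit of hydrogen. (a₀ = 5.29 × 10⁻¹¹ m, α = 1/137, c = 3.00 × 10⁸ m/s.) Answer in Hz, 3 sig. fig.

r = n²a₀/Z = 1.90 × 10⁻⁹ m, v = Zαc/n = 3.65 × 10⁵ m/s
f = v/(2πr) = 3.05 × 10¹³ Hz

3.05 × 10¹³ Hz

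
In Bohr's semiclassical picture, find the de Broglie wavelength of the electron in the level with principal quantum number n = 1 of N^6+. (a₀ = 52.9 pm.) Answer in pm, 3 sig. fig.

47.5 pm

The Bohr quantisation condition is nλ = 2πr_n.
r_n = n²a₀/Z = 7.56 pm
λ = 2πr_n/n = 2π·7.56/1 = 47.5 pm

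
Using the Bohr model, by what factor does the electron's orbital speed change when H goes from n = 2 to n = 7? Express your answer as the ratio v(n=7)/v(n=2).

v ∝ Z^1 · n^-1; with Z fixed, v ∝ n^-1.
v(n=7)/v(n=2) = (7/2)^-1 = 2/7

2/7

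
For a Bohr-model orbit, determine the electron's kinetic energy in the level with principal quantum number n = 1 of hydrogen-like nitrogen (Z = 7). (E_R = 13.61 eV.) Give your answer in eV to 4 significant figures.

666.9 eV

For a Coulomb orbit the virial theorem gives K = −E_n.
E_n = −E_R·Z²/n², so K = E_R·Z²/n² = 13.61 × 7²/1² = 666.9 eV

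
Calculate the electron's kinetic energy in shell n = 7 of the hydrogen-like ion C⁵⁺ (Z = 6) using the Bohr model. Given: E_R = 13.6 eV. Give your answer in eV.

9.99 eV

For a Coulomb orbit the virial theorem gives K = −E_n.
E_n = −E_R·Z²/n², so K = E_R·Z²/n² = 13.6 × 6²/7² = 9.99 eV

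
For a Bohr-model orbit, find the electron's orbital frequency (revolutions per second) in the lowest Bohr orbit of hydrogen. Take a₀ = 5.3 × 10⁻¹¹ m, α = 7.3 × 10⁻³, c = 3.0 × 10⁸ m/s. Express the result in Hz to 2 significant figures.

r = n²a₀/Z = 5.3 × 10⁻¹¹ m, v = Zαc/n = 2.2 × 10⁶ m/s
f = v/(2πr) = 6.6 × 10¹⁵ Hz

6.6 × 10¹⁵ Hz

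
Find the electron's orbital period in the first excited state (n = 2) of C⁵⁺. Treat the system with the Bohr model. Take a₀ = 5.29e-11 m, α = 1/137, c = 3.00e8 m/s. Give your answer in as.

33.7 as

r = n²a₀/Z = 2²·5.29e-11/6 = 3.53e-11 m
v = Zαc/n = 6·0.00730·3.00e8/2 = 6.57e6 m/s
T = 2πr/v = 3.37e-17 s = 33.7 as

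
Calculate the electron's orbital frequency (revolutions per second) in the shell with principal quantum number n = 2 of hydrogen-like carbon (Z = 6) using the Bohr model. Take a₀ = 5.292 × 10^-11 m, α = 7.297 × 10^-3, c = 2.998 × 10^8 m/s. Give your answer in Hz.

2.961 × 10^16 Hz

r = n²a₀/Z = 3.528 × 10^-11 m, v = Zαc/n = 6.563 × 10^6 m/s
f = v/(2πr) = 2.961 × 10^16 Hz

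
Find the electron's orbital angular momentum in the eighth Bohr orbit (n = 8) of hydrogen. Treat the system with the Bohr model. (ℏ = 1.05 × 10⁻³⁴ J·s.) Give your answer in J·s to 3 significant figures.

L_n = nℏ = 8 × 1.05 × 10⁻³⁴ = 8.40 × 10⁻³⁴ J·s

8.40 × 10⁻³⁴ J·s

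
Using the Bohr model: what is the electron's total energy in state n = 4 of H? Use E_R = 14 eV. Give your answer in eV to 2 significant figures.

-0.88 eV

E_n = −E_R·Z²/n² = −14 × 1²/4² = -0.88 eV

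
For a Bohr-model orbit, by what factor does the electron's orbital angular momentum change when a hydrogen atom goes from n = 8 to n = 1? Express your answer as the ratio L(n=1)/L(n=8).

1/8

L = nℏ depends only on n, so L ∝ n.
L(n=1)/L(n=8) = (1/8)^1 = 1/8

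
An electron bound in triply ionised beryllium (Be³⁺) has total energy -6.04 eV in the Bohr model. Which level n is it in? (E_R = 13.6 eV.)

6

E_n = −E_R Z²/n² ⇒ n² = E_R Z²/(−E_n) = 13.6 × 4² / 6.04 ≈ 36.03
n = 6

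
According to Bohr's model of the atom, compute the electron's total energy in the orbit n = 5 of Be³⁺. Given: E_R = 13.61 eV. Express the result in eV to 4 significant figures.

E_n = −E_R·Z²/n² = −13.61 × 4²/5² = -8.710 eV

-8.710 eV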